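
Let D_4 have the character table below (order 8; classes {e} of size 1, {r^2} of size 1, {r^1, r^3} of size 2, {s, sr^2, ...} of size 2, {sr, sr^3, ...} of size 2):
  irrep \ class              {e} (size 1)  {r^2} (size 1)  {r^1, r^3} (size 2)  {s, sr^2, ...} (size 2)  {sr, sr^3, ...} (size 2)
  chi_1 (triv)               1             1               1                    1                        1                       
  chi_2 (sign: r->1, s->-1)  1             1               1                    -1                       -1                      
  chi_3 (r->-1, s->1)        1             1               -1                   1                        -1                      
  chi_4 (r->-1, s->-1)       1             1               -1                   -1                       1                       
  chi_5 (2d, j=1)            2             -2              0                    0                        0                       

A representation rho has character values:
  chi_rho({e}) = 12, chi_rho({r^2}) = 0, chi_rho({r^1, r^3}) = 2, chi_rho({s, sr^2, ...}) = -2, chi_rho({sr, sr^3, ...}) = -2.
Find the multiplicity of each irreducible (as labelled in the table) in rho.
Multiplicities: chi_1: 1, chi_2: 3, chi_3: 1, chi_4: 1, chi_5: 3.

Solution. Use <chi_rho, chi> = (1/|G|) sum_C |C| * chi_rho(C) * conj(chi(C)) with |G| = 8 for each irreducible chi in the table:
  <chi_rho, chi_1> = (1/8)[1*(12)*conj(1) + 1*(0)*conj(1) + 2*(2)*conj(1) + 2*(-2)*conj(1) + 2*(-2)*conj(1)]
      = (1/8)[(12) + (0) + (4) + (-4) + (-4)] = 8/8 = 1
  <chi_rho, chi_2> = (1/8)[1*(12)*conj(1) + 1*(0)*conj(1) + 2*(2)*conj(1) + 2*(-2)*conj(-1) + 2*(-2)*conj(-1)]
      = (1/8)[(12) + (0) + (4) + (4) + (4)] = 24/8 = 3
  <chi_rho, chi_3> = (1/8)[1*(12)*conj(1) + 1*(0)*conj(1) + 2*(2)*conj(-1) + 2*(-2)*conj(1) + 2*(-2)*conj(-1)]
      = (1/8)[(12) + (0) + (-4) + (-4) + (4)] = 8/8 = 1
  <chi_rho, chi_4> = (1/8)[1*(12)*conj(1) + 1*(0)*conj(1) + 2*(2)*conj(-1) + 2*(-2)*conj(-1) + 2*(-2)*conj(1)]
      = (1/8)[(12) + (0) + (-4) + (4) + (-4)] = 8/8 = 1
  <chi_rho, chi_5> = (1/8)[1*(12)*conj(2) + 1*(0)*conj(-2) + 2*(2)*conj(0) + 2*(-2)*conj(0) + 2*(-2)*conj(0)]
      = (1/8)[(24) + (0) + (0) + (0) + (0)] = 24/8 = 3
Dimension check: dim(rho) = sum (mult * dim) = 1*1 + 3*1 + 1*1 + 1*1 + 3*2 = 12 = chi_rho(e) = 12.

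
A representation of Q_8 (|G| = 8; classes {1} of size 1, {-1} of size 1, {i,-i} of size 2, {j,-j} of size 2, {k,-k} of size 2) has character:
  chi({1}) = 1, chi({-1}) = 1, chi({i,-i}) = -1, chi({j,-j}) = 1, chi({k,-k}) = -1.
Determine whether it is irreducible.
Irreducible: <chi, chi> = 1.

Solution. <chi, chi> = (1/|G|) sum_C |C| * |chi(C)|^2 = (1/8)[1*|1|^2 + 1*|1|^2 + 2*|-1|^2 + 2*|1|^2 + 2*|-1|^2]
  = (1/8)[(1) + (1) + (2) + (2) + (2)] = 8/8 = 1.
A character is irreducible iff <chi, chi> = 1, so this representation is irreducible.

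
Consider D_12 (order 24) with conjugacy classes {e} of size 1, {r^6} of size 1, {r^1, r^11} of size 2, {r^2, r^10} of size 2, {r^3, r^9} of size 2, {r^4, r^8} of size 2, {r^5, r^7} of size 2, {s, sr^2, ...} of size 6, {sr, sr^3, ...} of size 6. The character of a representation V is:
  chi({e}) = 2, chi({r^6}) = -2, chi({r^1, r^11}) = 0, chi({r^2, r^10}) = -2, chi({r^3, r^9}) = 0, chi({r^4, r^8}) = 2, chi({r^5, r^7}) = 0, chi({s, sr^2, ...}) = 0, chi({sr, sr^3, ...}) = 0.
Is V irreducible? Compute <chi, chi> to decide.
Irreducible: <chi, chi> = 1.

Justification: <chi, chi> = (1/|G|) sum_C |C| * |chi(C)|^2 = (1/24)[1*|2|^2 + 1*|-2|^2 + 2*|0|^2 + 2*|-2|^2 + 2*|0|^2 + 2*|2|^2 + 2*|0|^2 + 6*|0|^2 + 6*|0|^2]
  = (1/24)[(4) + (4) + (0) + (8) + (0) + (8) + (0) + (0) + (0)] = 24/24 = 1.
A character is irreducible iff <chi, chi> = 1, so this representation is irreducible.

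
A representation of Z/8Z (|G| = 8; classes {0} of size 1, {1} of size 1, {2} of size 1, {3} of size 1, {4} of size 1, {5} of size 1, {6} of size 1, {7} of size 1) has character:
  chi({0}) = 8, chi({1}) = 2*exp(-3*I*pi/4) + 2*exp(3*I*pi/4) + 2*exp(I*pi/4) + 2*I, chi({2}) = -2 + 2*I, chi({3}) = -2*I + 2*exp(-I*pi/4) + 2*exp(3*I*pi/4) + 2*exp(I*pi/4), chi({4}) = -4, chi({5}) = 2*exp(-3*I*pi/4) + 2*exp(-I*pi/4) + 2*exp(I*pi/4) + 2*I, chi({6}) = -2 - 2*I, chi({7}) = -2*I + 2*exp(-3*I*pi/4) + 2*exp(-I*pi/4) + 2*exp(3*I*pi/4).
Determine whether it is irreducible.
Not irreducible (reducible): <chi, chi> = 16 > 1.

Argument: <chi, chi> = (1/|G|) sum_C |C| * |chi(C)|^2 = (1/8)[1*|8|^2 + 1*|2*exp(-3*I*pi/4) + 2*exp(3*I*pi/4) + 2*exp(I*pi/4) + 2*I|^2 + 1*|-2 + 2*I|^2 + 1*|-2*I + 2*exp(-I*pi/4) + 2*exp(3*I*pi/4) + 2*exp(I*pi/4)|^2 + 1*|-4|^2 + 1*|2*exp(-3*I*pi/4) + 2*exp(-I*pi/4) + 2*exp(I*pi/4) + 2*I|^2 + 1*|-2 - 2*I|^2 + 1*|-2*I + 2*exp(-3*I*pi/4) + 2*exp(-I*pi/4) + 2*exp(3*I*pi/4)|^2]
  = (1/8)[(64) + (8 - 4*exp(3*I*pi/4) + 4*exp(I*pi/4)) + (8) + (8 + 4*exp(-3*I*pi/4) - 4*exp(-I*pi/4)) + (16) + (8 + 4*exp(-3*I*pi/4) - 4*exp(-I*pi/4)) + (8) + (8 - 4*exp(3*I*pi/4) + 4*exp(I*pi/4))] = 128/8 = 16.
(Exp terms are combined using exp(i*s)*conj(exp(i*t)) = exp(i*(s-t)), and sums of them are collapsed using the identity that for every m > 1 the m distinct m-th roots of unity sum to 0, e.g. 1 + exp(2*I*pi/3) + exp(-2*I*pi/3) = 0.)
A character is irreducible iff <chi, chi> = 1, so this representation is reducible.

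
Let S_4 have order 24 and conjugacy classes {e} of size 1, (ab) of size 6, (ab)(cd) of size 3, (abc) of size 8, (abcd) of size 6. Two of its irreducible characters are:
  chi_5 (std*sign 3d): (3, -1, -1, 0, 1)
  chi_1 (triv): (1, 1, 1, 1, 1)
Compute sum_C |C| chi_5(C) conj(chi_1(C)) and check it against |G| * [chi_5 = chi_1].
Sum = 0; so <chi_5, chi_1> = 0 (distinct irreducibles are orthogonal).

Compute term by term over conjugacy classes (|C| * chi_5(C) * conj(chi_1(C))):
  1*(3)*conj(1) + 6*(-1)*conj(1) + 3*(-1)*conj(1) + 8*(0)*conj(1) + 6*(1)*conj(1)
  = (3) + (-6) + (-3) + (0) + (6)
  = 0.
Dividing by |G| = 24 gives 0/24 = 0, matching the row-orthogonality relation <chi_5, chi_1> = [chi_5 = chi_1].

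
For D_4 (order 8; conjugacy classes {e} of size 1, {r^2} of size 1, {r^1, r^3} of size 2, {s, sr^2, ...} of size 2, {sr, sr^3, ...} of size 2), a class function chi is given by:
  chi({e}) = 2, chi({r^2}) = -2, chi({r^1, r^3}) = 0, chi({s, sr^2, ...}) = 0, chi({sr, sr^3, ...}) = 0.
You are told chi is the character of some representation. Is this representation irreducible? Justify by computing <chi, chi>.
Irreducible: <chi, chi> = 1.

Reasoning: <chi, chi> = (1/|G|) sum_C |C| * |chi(C)|^2 = (1/8)[1*|2|^2 + 1*|-2|^2 + 2*|0|^2 + 2*|0|^2 + 2*|0|^2]
  = (1/8)[(4) + (4) + (0) + (0) + (0)] = 8/8 = 1.
A character is irreducible iff <chi, chi> = 1, so this representation is irreducible.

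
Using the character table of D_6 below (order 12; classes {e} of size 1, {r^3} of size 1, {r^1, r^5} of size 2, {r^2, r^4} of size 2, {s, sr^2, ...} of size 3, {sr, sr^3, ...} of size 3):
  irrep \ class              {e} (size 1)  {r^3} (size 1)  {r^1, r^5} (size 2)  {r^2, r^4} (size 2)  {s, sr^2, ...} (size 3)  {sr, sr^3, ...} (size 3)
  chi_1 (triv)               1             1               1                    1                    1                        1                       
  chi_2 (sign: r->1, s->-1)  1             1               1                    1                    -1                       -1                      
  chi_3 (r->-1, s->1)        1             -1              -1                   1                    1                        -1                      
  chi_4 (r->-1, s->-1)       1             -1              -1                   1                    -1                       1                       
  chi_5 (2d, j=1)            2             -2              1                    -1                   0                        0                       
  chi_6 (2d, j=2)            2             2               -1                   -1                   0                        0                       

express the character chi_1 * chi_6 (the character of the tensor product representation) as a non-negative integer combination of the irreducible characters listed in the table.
chi_1 tensor chi_6 = chi_6 (all other irreducibles have multiplicity 0).

Explanation: The character of a tensor product is the pointwise product (chi_1 * chi_6)(C) = chi_1(C) * chi_6(C):
  {e}: (1)*(2), {r^3}: (1)*(2), {r^1, r^5}: (1)*(-1), {r^2, r^4}: (1)*(-1), {s, sr^2, ...}: (1)*(0), {sr, sr^3, ...}: (1)*(0)
so (chi_1 * chi_6) takes values
  {e} -> 2, {r^3} -> 2, {r^1, r^5} -> -1, {r^2, r^4} -> -1, {s, sr^2, ...} -> 0, {sr, sr^3, ...} -> 0.
Now take the inner product of this character with each irreducible chi from the table, <chi_1*chi_6, chi> = (1/12) sum_C |C| (chi_1*chi_6)(C) conj(chi(C)):
  <chi_1*chi_6, chi_1> = (1/12)[1*(2)*conj(1) + 1*(2)*conj(1) + 2*(-1)*conj(1) + 2*(-1)*conj(1) + 3*(0)*conj(1) + 3*(0)*conj(1)]
      = (1/12)[(2) + (2) + (-2) + (-2) + (0) + (0)] = 0/12 = 0
  <chi_1*chi_6, chi_2> = (1/12)[1*(2)*conj(1) + 1*(2)*conj(1) + 2*(-1)*conj(1) + 2*(-1)*conj(1) + 3*(0)*conj(-1) + 3*(0)*conj(-1)]
      = (1/12)[(2) + (2) + (-2) + (-2) + (0) + (0)] = 0/12 = 0
  <chi_1*chi_6, chi_3> = (1/12)[1*(2)*conj(1) + 1*(2)*conj(-1) + 2*(-1)*conj(-1) + 2*(-1)*conj(1) + 3*(0)*conj(1) + 3*(0)*conj(-1)]
      = (1/12)[(2) + (-2) + (2) + (-2) + (0) + (0)] = 0/12 = 0
  <chi_1*chi_6, chi_4> = (1/12)[1*(2)*conj(1) + 1*(2)*conj(-1) + 2*(-1)*conj(-1) + 2*(-1)*conj(1) + 3*(0)*conj(-1) + 3*(0)*conj(1)]
      = (1/12)[(2) + (-2) + (2) + (-2) + (0) + (0)] = 0/12 = 0
  <chi_1*chi_6, chi_5> = (1/12)[1*(2)*conj(2) + 1*(2)*conj(-2) + 2*(-1)*conj(1) + 2*(-1)*conj(-1) + 3*(0)*conj(0) + 3*(0)*conj(0)]
      = (1/12)[(4) + (-4) + (-2) + (2) + (0) + (0)] = 0/12 = 0
  <chi_1*chi_6, chi_6> = (1/12)[1*(2)*conj(2) + 1*(2)*conj(2) + 2*(-1)*conj(-1) + 2*(-1)*conj(-1) + 3*(0)*conj(0) + 3*(0)*conj(0)]
      = (1/12)[(4) + (4) + (2) + (2) + (0) + (0)] = 12/12 = 1
Hence the multiplicities are chi_6: 1. Dimension check: dim(chi_1)*dim(chi_6) = 1*2 = 2 and sum (mult * dim) = 1*2 = 2.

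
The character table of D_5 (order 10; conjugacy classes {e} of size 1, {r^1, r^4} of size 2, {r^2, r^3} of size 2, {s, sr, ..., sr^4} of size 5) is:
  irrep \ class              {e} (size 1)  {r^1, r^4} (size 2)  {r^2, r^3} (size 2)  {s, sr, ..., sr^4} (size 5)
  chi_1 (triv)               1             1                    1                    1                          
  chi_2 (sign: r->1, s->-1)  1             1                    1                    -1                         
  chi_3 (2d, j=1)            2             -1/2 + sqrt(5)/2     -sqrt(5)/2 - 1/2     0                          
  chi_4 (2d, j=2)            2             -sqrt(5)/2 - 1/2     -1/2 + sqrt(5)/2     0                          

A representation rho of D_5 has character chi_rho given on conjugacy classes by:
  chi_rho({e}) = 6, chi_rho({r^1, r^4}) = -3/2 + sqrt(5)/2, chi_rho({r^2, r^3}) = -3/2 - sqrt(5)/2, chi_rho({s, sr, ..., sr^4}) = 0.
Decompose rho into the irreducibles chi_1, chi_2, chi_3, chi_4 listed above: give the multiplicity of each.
Multiplicities: chi_1: 0, chi_2: 0, chi_3: 2, chi_4: 1.

Derivation: Use <chi_rho, chi> = (1/|G|) sum_C |C| * chi_rho(C) * conj(chi(C)) with |G| = 10 for each irreducible chi in the table:
  <chi_rho, chi_1> = (1/10)[1*(6)*conj(1) + 2*(-3/2 + sqrt(5)/2)*conj(1) + 2*(-3/2 - sqrt(5)/2)*conj(1) + 5*(0)*conj(1)]
      = (1/10)[(6) + (-3 + sqrt(5)) + (-3 - sqrt(5)) + (0)] = 0/10 = 0
  <chi_rho, chi_2> = (1/10)[1*(6)*conj(1) + 2*(-3/2 + sqrt(5)/2)*conj(1) + 2*(-3/2 - sqrt(5)/2)*conj(1) + 5*(0)*conj(-1)]
      = (1/10)[(6) + (-3 + sqrt(5)) + (-3 - sqrt(5)) + (0)] = 0/10 = 0
  <chi_rho, chi_3> = (1/10)[1*(6)*conj(2) + 2*(-3/2 + sqrt(5)/2)*conj(-1/2 + sqrt(5)/2) + 2*(-3/2 - sqrt(5)/2)*conj(-sqrt(5)/2 - 1/2) + 5*(0)*conj(0)]
      = (1/10)[(12) + (4 - 2*sqrt(5)) + (4 + 2*sqrt(5)) + (0)] = 20/10 = 2
  <chi_rho, chi_4> = (1/10)[1*(6)*conj(2) + 2*(-3/2 + sqrt(5)/2)*conj(-sqrt(5)/2 - 1/2) + 2*(-3/2 - sqrt(5)/2)*conj(-1/2 + sqrt(5)/2) + 5*(0)*conj(0)]
      = (1/10)[(12) + (-1 + sqrt(5)) + (-sqrt(5) - 1) + (0)] = 10/10 = 1
Dimension check: dim(rho) = sum (mult * dim) = 0*1 + 0*1 + 2*2 + 1*2 = 6 = chi_rho(e) = 6.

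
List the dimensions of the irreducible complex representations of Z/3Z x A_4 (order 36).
Dimensions: 1, 1, 1, 1, 1, 1, 1, 1, 1, 3, 3, 3

Why: There are 12 irreducibles (= number of conjugacy classes). Their dimensions d_i satisfy sum d_i^2 = |G| = 36: 1 + 1 + 1 + 1 + 1 + 1 + 1 + 1 + 1 + 9 + 9 + 9 = 36. (For the product with Z/3Z: each of the 3 1-dim characters of Z/3Z tensors with each irrep of A_4, giving 3 copies of each A_4-dimension.)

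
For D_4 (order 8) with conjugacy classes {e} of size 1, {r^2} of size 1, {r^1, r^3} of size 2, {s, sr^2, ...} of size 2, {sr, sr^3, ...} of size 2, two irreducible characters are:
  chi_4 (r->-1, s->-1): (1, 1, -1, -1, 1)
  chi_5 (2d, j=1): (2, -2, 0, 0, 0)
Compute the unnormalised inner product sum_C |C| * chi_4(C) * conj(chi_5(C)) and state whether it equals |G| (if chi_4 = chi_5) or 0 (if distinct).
Sum = 0; so <chi_4, chi_5> = 0 (distinct irreducibles are orthogonal).

Explanation: Compute term by term over conjugacy classes (|C| * chi_4(C) * conj(chi_5(C))):
  1*(1)*conj(2) + 1*(1)*conj(-2) + 2*(-1)*conj(0) + 2*(-1)*conj(0) + 2*(1)*conj(0)
  = (2) + (-2) + (0) + (0) + (0)
  = 0.
Dividing by |G| = 8 gives 0/8 = 0, matching the row-orthogonality relation <chi_4, chi_5> = [chi_4 = chi_5].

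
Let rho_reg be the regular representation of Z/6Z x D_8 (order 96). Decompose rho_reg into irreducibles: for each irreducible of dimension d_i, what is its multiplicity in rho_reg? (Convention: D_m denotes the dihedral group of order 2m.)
Each irreducible V_i of dimension d_i appears with multiplicity d_i, i.e. rho_reg = (direct sum over all irreducibles V_i) d_i V_i. The irreducible dimensions for Z/6Z x D_8 are 1, 1, 1, 1, 1, 1, 1, 1, 1, 1, 1, 1, 1, 1, 1, 1, 1, 1, 1, 1, 1, 1, 1, 1, 2, 2, 2, 2, 2, 2, 2, 2, 2, 2, 2, 2, 2, 2, 2, 2, 2, 2: 24 irreducibles of dimension 1, each with multiplicity 1; 18 irreducibles of dimension 2, each with multiplicity 2. Total dimension 24*1*1 + 18*2*2 = 96 = |G|.

Details: General theorem: in the regular representation of a finite group G, each irreducible appears with multiplicity equal to its dimension. Check: dim(rho_reg) = sum d_i^2 = 1 + 1 + 1 + 1 + 1 + 1 + 1 + 1 + 1 + 1 + 1 + 1 + 1 + 1 + 1 + 1 + 1 + 1 + 1 + 1 + 1 + 1 + 1 + 1 + 4 + 4 + 4 + 4 + 4 + 4 + 4 + 4 + 4 + 4 + 4 + 4 + 4 + 4 + 4 + 4 + 4 + 4 = 96 = |G|.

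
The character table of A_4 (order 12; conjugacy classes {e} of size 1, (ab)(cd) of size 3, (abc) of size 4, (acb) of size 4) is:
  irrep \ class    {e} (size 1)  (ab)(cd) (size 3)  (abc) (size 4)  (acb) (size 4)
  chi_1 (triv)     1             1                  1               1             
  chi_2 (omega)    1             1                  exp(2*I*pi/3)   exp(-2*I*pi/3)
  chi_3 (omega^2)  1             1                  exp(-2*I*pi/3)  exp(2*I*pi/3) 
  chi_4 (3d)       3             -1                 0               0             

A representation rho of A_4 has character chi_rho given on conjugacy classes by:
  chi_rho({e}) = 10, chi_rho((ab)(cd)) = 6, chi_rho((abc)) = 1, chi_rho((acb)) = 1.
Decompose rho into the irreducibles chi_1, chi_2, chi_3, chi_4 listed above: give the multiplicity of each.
Multiplicities: chi_1: 3, chi_2: 2, chi_3: 2, chi_4: 1.

Solution. Use <chi_rho, chi> = (1/|G|) sum_C |C| * chi_rho(C) * conj(chi(C)) with |G| = 12 for each irreducible chi in the table:
  <chi_rho, chi_1> = (1/12)[1*(10)*conj(1) + 3*(6)*conj(1) + 4*(1)*conj(1) + 4*(1)*conj(1)]
      = (1/12)[(10) + (18) + (4) + (4)] = 36/12 = 3
  <chi_rho, chi_2> = (1/12)[1*(10)*conj(1) + 3*(6)*conj(1) + 4*(1)*conj(exp(2*I*pi/3)) + 4*(1)*conj(exp(-2*I*pi/3))]
      = (1/12)[(10) + (18) + (8 + 12*exp(-2*I*pi/3) + 8*exp(2*I*pi/3)) + (8 + 8*exp(-2*I*pi/3) + 12*exp(2*I*pi/3))] = 24/12 = 2
  <chi_rho, chi_3> = (1/12)[1*(10)*conj(1) + 3*(6)*conj(1) + 4*(1)*conj(exp(-2*I*pi/3)) + 4*(1)*conj(exp(2*I*pi/3))]
      = (1/12)[(10) + (18) + (8 + 8*exp(-2*I*pi/3) + 12*exp(2*I*pi/3)) + (8 + 12*exp(-2*I*pi/3) + 8*exp(2*I*pi/3))] = 24/12 = 2
  <chi_rho, chi_4> = (1/12)[1*(10)*conj(3) + 3*(6)*conj(-1) + 4*(1)*conj(0) + 4*(1)*conj(0)]
      = (1/12)[(30) + (-18) + (0) + (0)] = 12/12 = 1
(Exp terms are combined using exp(i*s)*conj(exp(i*t)) = exp(i*(s-t)), and sums of them are collapsed using the identity that for every m > 1 the m distinct m-th roots of unity sum to 0, e.g. 1 + exp(2*I*pi/3) + exp(-2*I*pi/3) = 0.)
Dimension check: dim(rho) = sum (mult * dim) = 3*1 + 2*1 + 2*1 + 1*3 = 10 = chi_rho(e) = 10.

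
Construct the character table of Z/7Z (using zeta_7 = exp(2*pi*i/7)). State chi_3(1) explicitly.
Character table of Z/7Z (irreps indexed chi_0,...,chi_6 with chi_k(m) = zeta_7^(k*m), zeta_7 = exp(2*pi*i/7)):
  irrep \ class  {0} (size 1)  {1} (size 1)    {2} (size 1)    {3} (size 1)    {4} (size 1)    {5} (size 1)    {6} (size 1)  
  chi_0          1             1               1               1               1               1               1             
  chi_1          1             exp(2*I*pi/7)   exp(4*I*pi/7)   exp(6*I*pi/7)   exp(-6*I*pi/7)  exp(-4*I*pi/7)  exp(-2*I*pi/7)
  chi_2          1             exp(4*I*pi/7)   exp(-6*I*pi/7)  exp(-2*I*pi/7)  exp(2*I*pi/7)   exp(6*I*pi/7)   exp(-4*I*pi/7)
  chi_3          1             exp(6*I*pi/7)   exp(-2*I*pi/7)  exp(4*I*pi/7)   exp(-4*I*pi/7)  exp(2*I*pi/7)   exp(-6*I*pi/7)
  chi_4          1             exp(-6*I*pi/7)  exp(2*I*pi/7)   exp(-4*I*pi/7)  exp(4*I*pi/7)   exp(-2*I*pi/7)  exp(6*I*pi/7) 
  chi_5          1             exp(-4*I*pi/7)  exp(6*I*pi/7)   exp(2*I*pi/7)   exp(-2*I*pi/7)  exp(-6*I*pi/7)  exp(4*I*pi/7) 
  chi_6          1             exp(-2*I*pi/7)  exp(-4*I*pi/7)  exp(-6*I*pi/7)  exp(6*I*pi/7)   exp(4*I*pi/7)   exp(2*I*pi/7) 

Spot check: chi_3(1) = zeta_7^(3*1) = zeta_7^3 = exp(6*I*pi/7).

Z/7Z is abelian, so all 7 irreducible complex representations are 1-dimensional. They are given by chi_k(m) = zeta_7^(k*m) for k = 0,...,6. Row orthogonality: sum_m chi_k(m) conj(chi_l(m)) = 7 * [k = l].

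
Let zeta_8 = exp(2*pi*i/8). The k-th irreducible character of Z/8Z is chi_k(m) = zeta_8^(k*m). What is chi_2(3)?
chi_2(3) = zeta_8^6 = -I

Why: chi_2(3) = zeta_8^(2*3) = zeta_8^6. Since zeta_8^8 = 1, this equals zeta_8^6 = exp(2*pi*i*6/8) = -I.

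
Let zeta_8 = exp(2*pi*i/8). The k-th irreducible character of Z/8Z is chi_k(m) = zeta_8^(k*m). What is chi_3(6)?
chi_3(6) = zeta_8^18 = I

chi_3(6) = zeta_8^(3*6) = zeta_8^18. Since zeta_8^8 = 1, this equals zeta_8^2 = exp(2*pi*i*2/8) = I.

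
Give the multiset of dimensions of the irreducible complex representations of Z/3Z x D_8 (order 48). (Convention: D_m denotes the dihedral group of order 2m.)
Dimensions: 1, 1, 1, 1, 1, 1, 1, 1, 1, 1, 1, 1, 2, 2, 2, 2, 2, 2, 2, 2, 2

Justification: There are 21 irreducibles (= number of conjugacy classes). Their dimensions d_i satisfy sum d_i^2 = |G| = 48: 1 + 1 + 1 + 1 + 1 + 1 + 1 + 1 + 1 + 1 + 1 + 1 + 4 + 4 + 4 + 4 + 4 + 4 + 4 + 4 + 4 = 48. (For the product with Z/3Z: each of the 3 1-dim characters of Z/3Z tensors with each irrep of D_8, giving 3 copies of each D_8-dimension.)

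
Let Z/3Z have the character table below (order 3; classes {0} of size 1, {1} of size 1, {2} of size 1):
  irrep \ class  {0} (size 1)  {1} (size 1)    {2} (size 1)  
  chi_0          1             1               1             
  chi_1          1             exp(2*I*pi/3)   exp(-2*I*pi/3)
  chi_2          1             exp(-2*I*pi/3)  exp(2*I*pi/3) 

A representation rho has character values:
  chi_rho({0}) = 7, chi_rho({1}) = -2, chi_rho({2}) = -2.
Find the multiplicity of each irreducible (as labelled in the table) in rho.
Multiplicities: chi_0: 1, chi_1: 3, chi_2: 3.

Why: Use <chi_rho, chi> = (1/|G|) sum_C |C| * chi_rho(C) * conj(chi(C)) with |G| = 3 for each irreducible chi in the table:
  <chi_rho, chi_0> = (1/3)[1*(7)*conj(1) + 1*(-2)*conj(1) + 1*(-2)*conj(1)]
      = (1/3)[(7) + (-2) + (-2)] = 3/3 = 1
  <chi_rho, chi_1> = (1/3)[1*(7)*conj(1) + 1*(-2)*conj(exp(2*I*pi/3)) + 1*(-2)*conj(exp(-2*I*pi/3))]
      = (1/3)[(7) + (3 + exp(-2*I*pi/3) + 3*exp(2*I*pi/3)) + (3 + 3*exp(-2*I*pi/3) + exp(2*I*pi/3))] = 9/3 = 3
  <chi_rho, chi_2> = (1/3)[1*(7)*conj(1) + 1*(-2)*conj(exp(-2*I*pi/3)) + 1*(-2)*conj(exp(2*I*pi/3))]
      = (1/3)[(7) + (3 + 3*exp(-2*I*pi/3) + exp(2*I*pi/3)) + (3 + exp(-2*I*pi/3) + 3*exp(2*I*pi/3))] = 9/3 = 3
(Exp terms are combined using exp(i*s)*conj(exp(i*t)) = exp(i*(s-t)), and sums of them are collapsed using the identity that for every m > 1 the m distinct m-th roots of unity sum to 0, e.g. 1 + exp(2*I*pi/3) + exp(-2*I*pi/3) = 0.)
Dimension check: dim(rho) = sum (mult * dim) = 1*1 + 3*1 + 3*1 = 7 = chi_rho(e) = 7.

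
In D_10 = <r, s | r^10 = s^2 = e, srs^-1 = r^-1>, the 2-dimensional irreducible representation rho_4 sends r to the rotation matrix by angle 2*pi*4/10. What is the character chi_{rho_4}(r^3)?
chi_{rho_4}(r^3) = 2*cos(2*pi*4*3/10) = -1/2 + sqrt(5)/2

Proof sketch: rho_4(r^3) is rotation by angle 2*pi*4*3/10, whose trace is 2*cos(2*pi*4*3/10) = -1/2 + sqrt(5)/2.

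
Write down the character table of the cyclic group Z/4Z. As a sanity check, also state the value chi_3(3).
Character table of Z/4Z (irreps indexed chi_0,...,chi_3 with chi_k(m) = zeta_4^(k*m), zeta_4 = exp(2*pi*i/4)):
  irrep \ class  {0} (size 1)  {1} (size 1)  {2} (size 1)  {3} (size 1)
  chi_0          1             1             1             1           
  chi_1          1             I             -1            -I          
  chi_2          1             -1            1             -1          
  chi_3          1             -I            -1            I           

Spot check: chi_3(3) = zeta_4^(3*3) = zeta_4^9 = I.

Details: Z/4Z is abelian, so all 4 irreducible complex representations are 1-dimensional. They are given by chi_k(m) = zeta_4^(k*m) for k = 0,...,3. Row orthogonality: sum_m chi_k(m) conj(chi_l(m)) = 4 * [k = l].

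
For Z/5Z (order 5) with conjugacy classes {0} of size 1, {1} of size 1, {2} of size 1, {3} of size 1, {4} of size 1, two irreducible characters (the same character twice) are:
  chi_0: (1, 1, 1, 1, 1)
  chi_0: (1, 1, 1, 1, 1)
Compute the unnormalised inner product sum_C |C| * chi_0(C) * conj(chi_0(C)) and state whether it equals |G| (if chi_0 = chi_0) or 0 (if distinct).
Sum = 5 = |G| = 5; so <chi_0, chi_0> = 1 (norm-1 confirms irreducibility).

Argument: Compute term by term over conjugacy classes (|C| * chi_0(C) * conj(chi_0(C))):
  1*(1)*conj(1) + 1*(1)*conj(1) + 1*(1)*conj(1) + 1*(1)*conj(1) + 1*(1)*conj(1)
  = (1) + (1) + (1) + (1) + (1)
  = 5.
(Exp terms are combined using exp(i*s)*conj(exp(i*t)) = exp(i*(s-t)), and sums of them are collapsed using the identity that for every m > 1 the m distinct m-th roots of unity sum to 0, e.g. 1 + exp(2*I*pi/3) + exp(-2*I*pi/3) = 0.)
Dividing by |G| = 5 gives 5/5 = 1, matching the row-orthogonality relation <chi_0, chi_0> = [chi_0 = chi_0].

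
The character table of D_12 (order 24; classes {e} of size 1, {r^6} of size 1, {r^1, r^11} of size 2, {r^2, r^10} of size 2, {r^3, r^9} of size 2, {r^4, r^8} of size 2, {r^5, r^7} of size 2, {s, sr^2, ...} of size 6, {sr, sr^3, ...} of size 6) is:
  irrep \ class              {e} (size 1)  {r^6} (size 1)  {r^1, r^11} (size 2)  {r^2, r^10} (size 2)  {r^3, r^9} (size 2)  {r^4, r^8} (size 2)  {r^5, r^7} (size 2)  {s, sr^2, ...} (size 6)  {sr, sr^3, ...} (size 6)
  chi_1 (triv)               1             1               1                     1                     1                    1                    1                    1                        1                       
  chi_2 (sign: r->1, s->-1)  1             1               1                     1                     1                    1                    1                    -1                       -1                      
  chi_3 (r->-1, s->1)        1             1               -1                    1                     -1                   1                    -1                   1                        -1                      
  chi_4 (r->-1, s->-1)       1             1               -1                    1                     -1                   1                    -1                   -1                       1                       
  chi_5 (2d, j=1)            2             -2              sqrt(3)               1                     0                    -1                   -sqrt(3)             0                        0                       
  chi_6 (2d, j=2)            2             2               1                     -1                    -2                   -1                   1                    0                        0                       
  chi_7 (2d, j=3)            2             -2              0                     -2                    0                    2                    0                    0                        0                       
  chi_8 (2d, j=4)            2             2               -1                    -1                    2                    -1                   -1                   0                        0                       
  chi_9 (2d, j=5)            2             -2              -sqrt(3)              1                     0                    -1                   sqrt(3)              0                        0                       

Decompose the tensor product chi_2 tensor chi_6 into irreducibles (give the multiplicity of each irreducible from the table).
chi_2 tensor chi_6 = chi_6 (all other irreducibles have multiplicity 0).

Argument: The character of a tensor product is the pointwise product (chi_2 * chi_6)(C) = chi_2(C) * chi_6(C):
  {e}: (1)*(2), {r^6}: (1)*(2), {r^1, r^11}: (1)*(1), {r^2, r^10}: (1)*(-1), {r^3, r^9}: (1)*(-2), {r^4, r^8}: (1)*(-1), {r^5, r^7}: (1)*(1), {s, sr^2, ...}: (-1)*(0), {sr, sr^3, ...}: (-1)*(0)
so (chi_2 * chi_6) takes values
  {e} -> 2, {r^6} -> 2, {r^1, r^11} -> 1, {r^2, r^10} -> -1, {r^3, r^9} -> -2, {r^4, r^8} -> -1, {r^5, r^7} -> 1, {s, sr^2, ...} -> 0, {sr, sr^3, ...} -> 0.
Now take the inner product of this character with each irreducible chi from the table, <chi_2*chi_6, chi> = (1/24) sum_C |C| (chi_2*chi_6)(C) conj(chi(C)):
  <chi_2*chi_6, chi_1> = (1/24)[1*(2)*conj(1) + 1*(2)*conj(1) + 2*(1)*conj(1) + 2*(-1)*conj(1) + 2*(-2)*conj(1) + 2*(-1)*conj(1) + 2*(1)*conj(1) + 6*(0)*conj(1) + 6*(0)*conj(1)]
      = (1/24)[(2) + (2) + (2) + (-2) + (-4) + (-2) + (2) + (0) + (0)] = 0/24 = 0
  <chi_2*chi_6, chi_2> = (1/24)[1*(2)*conj(1) + 1*(2)*conj(1) + 2*(1)*conj(1) + 2*(-1)*conj(1) + 2*(-2)*conj(1) + 2*(-1)*conj(1) + 2*(1)*conj(1) + 6*(0)*conj(-1) + 6*(0)*conj(-1)]
      = (1/24)[(2) + (2) + (2) + (-2) + (-4) + (-2) + (2) + (0) + (0)] = 0/24 = 0
  <chi_2*chi_6, chi_3> = (1/24)[1*(2)*conj(1) + 1*(2)*conj(1) + 2*(1)*conj(-1) + 2*(-1)*conj(1) + 2*(-2)*conj(-1) + 2*(-1)*conj(1) + 2*(1)*conj(-1) + 6*(0)*conj(1) + 6*(0)*conj(-1)]
      = (1/24)[(2) + (2) + (-2) + (-2) + (4) + (-2) + (-2) + (0) + (0)] = 0/24 = 0
  <chi_2*chi_6, chi_4> = (1/24)[1*(2)*conj(1) + 1*(2)*conj(1) + 2*(1)*conj(-1) + 2*(-1)*conj(1) + 2*(-2)*conj(-1) + 2*(-1)*conj(1) + 2*(1)*conj(-1) + 6*(0)*conj(-1) + 6*(0)*conj(1)]
      = (1/24)[(2) + (2) + (-2) + (-2) + (4) + (-2) + (-2) + (0) + (0)] = 0/24 = 0
  <chi_2*chi_6, chi_5> = (1/24)[1*(2)*conj(2) + 1*(2)*conj(-2) + 2*(1)*conj(sqrt(3)) + 2*(-1)*conj(1) + 2*(-2)*conj(0) + 2*(-1)*conj(-1) + 2*(1)*conj(-sqrt(3)) + 6*(0)*conj(0) + 6*(0)*conj(0)]
      = (1/24)[(4) + (-4) + (2*sqrt(3)) + (-2) + (0) + (2) + (-2*sqrt(3)) + (0) + (0)] = 0/24 = 0
  <chi_2*chi_6, chi_6> = (1/24)[1*(2)*conj(2) + 1*(2)*conj(2) + 2*(1)*conj(1) + 2*(-1)*conj(-1) + 2*(-2)*conj(-2) + 2*(-1)*conj(-1) + 2*(1)*conj(1) + 6*(0)*conj(0) + 6*(0)*conj(0)]
      = (1/24)[(4) + (4) + (2) + (2) + (8) + (2) + (2) + (0) + (0)] = 24/24 = 1
  <chi_2*chi_6, chi_7> = (1/24)[1*(2)*conj(2) + 1*(2)*conj(-2) + 2*(1)*conj(0) + 2*(-1)*conj(-2) + 2*(-2)*conj(0) + 2*(-1)*conj(2) + 2*(1)*conj(0) + 6*(0)*conj(0) + 6*(0)*conj(0)]
      = (1/24)[(4) + (-4) + (0) + (4) + (0) + (-4) + (0) + (0) + (0)] = 0/24 = 0
  <chi_2*chi_6, chi_8> = (1/24)[1*(2)*conj(2) + 1*(2)*conj(2) + 2*(1)*conj(-1) + 2*(-1)*conj(-1) + 2*(-2)*conj(2) + 2*(-1)*conj(-1) + 2*(1)*conj(-1) + 6*(0)*conj(0) + 6*(0)*conj(0)]
      = (1/24)[(4) + (4) + (-2) + (2) + (-8) + (2) + (-2) + (0) + (0)] = 0/24 = 0
  <chi_2*chi_6, chi_9> = (1/24)[1*(2)*conj(2) + 1*(2)*conj(-2) + 2*(1)*conj(-sqrt(3)) + 2*(-1)*conj(1) + 2*(-2)*conj(0) + 2*(-1)*conj(-1) + 2*(1)*conj(sqrt(3)) + 6*(0)*conj(0) + 6*(0)*conj(0)]
      = (1/24)[(4) + (-4) + (-2*sqrt(3)) + (-2) + (0) + (2) + (2*sqrt(3)) + (0) + (0)] = 0/24 = 0
Hence the multiplicities are chi_6: 1. Dimension check: dim(chi_2)*dim(chi_6) = 1*2 = 2 and sum (mult * dim) = 1*2 = 2.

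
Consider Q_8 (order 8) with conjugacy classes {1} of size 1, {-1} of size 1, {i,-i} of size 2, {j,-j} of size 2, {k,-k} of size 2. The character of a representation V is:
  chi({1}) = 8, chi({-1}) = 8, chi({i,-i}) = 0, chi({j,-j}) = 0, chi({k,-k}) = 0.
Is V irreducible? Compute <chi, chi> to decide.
Not irreducible (reducible): <chi, chi> = 16 > 1.

Proof sketch: <chi, chi> = (1/|G|) sum_C |C| * |chi(C)|^2 = (1/8)[1*|8|^2 + 1*|8|^2 + 2*|0|^2 + 2*|0|^2 + 2*|0|^2]
  = (1/8)[(64) + (64) + (0) + (0) + (0)] = 128/8 = 16.
A character is irreducible iff <chi, chi> = 1, so this representation is reducible.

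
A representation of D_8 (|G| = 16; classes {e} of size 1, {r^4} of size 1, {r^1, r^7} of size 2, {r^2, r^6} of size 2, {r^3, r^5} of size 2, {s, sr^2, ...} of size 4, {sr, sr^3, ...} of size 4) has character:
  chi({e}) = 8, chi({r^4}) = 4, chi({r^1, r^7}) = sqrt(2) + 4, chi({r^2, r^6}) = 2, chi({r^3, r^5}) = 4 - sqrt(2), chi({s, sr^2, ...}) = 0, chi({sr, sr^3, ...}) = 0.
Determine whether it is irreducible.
Not irreducible (reducible): <chi, chi> = 10 > 1.

Argument: <chi, chi> = (1/|G|) sum_C |C| * |chi(C)|^2 = (1/16)[1*|8|^2 + 1*|4|^2 + 2*|sqrt(2) + 4|^2 + 2*|2|^2 + 2*|4 - sqrt(2)|^2 + 4*|0|^2 + 4*|0|^2]
  = (1/16)[(64) + (16) + (16*sqrt(2) + 36) + (8) + (36 - 16*sqrt(2)) + (0) + (0)] = 160/16 = 10.
A character is irreducible iff <chi, chi> = 1, so this representation is reducible.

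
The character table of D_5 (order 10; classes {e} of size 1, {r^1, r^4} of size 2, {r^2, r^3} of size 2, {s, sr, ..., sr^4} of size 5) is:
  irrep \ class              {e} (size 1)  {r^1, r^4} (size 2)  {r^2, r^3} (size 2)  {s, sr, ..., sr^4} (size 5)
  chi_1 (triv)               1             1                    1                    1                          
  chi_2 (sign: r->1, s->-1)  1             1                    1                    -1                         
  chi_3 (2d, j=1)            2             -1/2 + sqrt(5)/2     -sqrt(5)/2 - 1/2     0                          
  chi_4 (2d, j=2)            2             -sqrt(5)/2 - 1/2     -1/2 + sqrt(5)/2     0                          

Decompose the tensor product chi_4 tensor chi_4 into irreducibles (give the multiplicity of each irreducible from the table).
chi_4 tensor chi_4 = chi_1 + chi_2 + chi_3 (all other irreducibles have multiplicity 0).

Working: The character of a tensor product is the pointwise product (chi_4 * chi_4)(C) = chi_4(C) * chi_4(C):
  {e}: (2)*(2), {r^1, r^4}: (-sqrt(5)/2 - 1/2)*(-sqrt(5)/2 - 1/2), {r^2, r^3}: (-1/2 + sqrt(5)/2)*(-1/2 + sqrt(5)/2), {s, sr, ..., sr^4}: (0)*(0)
so (chi_4 * chi_4) takes values
  {e} -> 4, {r^1, r^4} -> sqrt(5)/2 + 3/2, {r^2, r^3} -> 3/2 - sqrt(5)/2, {s, sr, ..., sr^4} -> 0.
Now take the inner product of this character with each irreducible chi from the table, <chi_4*chi_4, chi> = (1/10) sum_C |C| (chi_4*chi_4)(C) conj(chi(C)):
  <chi_4*chi_4, chi_1> = (1/10)[1*(4)*conj(1) + 2*(sqrt(5)/2 + 3/2)*conj(1) + 2*(3/2 - sqrt(5)/2)*conj(1) + 5*(0)*conj(1)]
      = (1/10)[(4) + (sqrt(5) + 3) + (3 - sqrt(5)) + (0)] = 10/10 = 1
  <chi_4*chi_4, chi_2> = (1/10)[1*(4)*conj(1) + 2*(sqrt(5)/2 + 3/2)*conj(1) + 2*(3/2 - sqrt(5)/2)*conj(1) + 5*(0)*conj(-1)]
      = (1/10)[(4) + (sqrt(5) + 3) + (3 - sqrt(5)) + (0)] = 10/10 = 1
  <chi_4*chi_4, chi_3> = (1/10)[1*(4)*conj(2) + 2*(sqrt(5)/2 + 3/2)*conj(-1/2 + sqrt(5)/2) + 2*(3/2 - sqrt(5)/2)*conj(-sqrt(5)/2 - 1/2) + 5*(0)*conj(0)]
      = (1/10)[(8) + (1 + sqrt(5)) + (1 - sqrt(5)) + (0)] = 10/10 = 1
  <chi_4*chi_4, chi_4> = (1/10)[1*(4)*conj(2) + 2*(sqrt(5)/2 + 3/2)*conj(-sqrt(5)/2 - 1/2) + 2*(3/2 - sqrt(5)/2)*conj(-1/2 + sqrt(5)/2) + 5*(0)*conj(0)]
      = (1/10)[(8) + (-2*sqrt(5) - 4) + (-4 + 2*sqrt(5)) + (0)] = 0/10 = 0
Hence the multiplicities are chi_1: 1, chi_2: 1, chi_3: 1. Dimension check: dim(chi_4)*dim(chi_4) = 2*2 = 4 and sum (mult * dim) = 1*1 + 1*1 + 1*2 = 4.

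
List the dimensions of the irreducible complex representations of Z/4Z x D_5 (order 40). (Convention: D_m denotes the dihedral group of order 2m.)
Dimensions: 1, 1, 1, 1, 1, 1, 1, 1, 2, 2, 2, 2, 2, 2, 2, 2

Working: There are 16 irreducibles (= number of conjugacy classes). Their dimensions d_i satisfy sum d_i^2 = |G| = 40: 1 + 1 + 1 + 1 + 1 + 1 + 1 + 1 + 4 + 4 + 4 + 4 + 4 + 4 + 4 + 4 = 40. (For the product with Z/4Z: each of the 4 1-dim characters of Z/4Z tensors with each irrep of D_5, giving 4 copies of each D_5-dimension.)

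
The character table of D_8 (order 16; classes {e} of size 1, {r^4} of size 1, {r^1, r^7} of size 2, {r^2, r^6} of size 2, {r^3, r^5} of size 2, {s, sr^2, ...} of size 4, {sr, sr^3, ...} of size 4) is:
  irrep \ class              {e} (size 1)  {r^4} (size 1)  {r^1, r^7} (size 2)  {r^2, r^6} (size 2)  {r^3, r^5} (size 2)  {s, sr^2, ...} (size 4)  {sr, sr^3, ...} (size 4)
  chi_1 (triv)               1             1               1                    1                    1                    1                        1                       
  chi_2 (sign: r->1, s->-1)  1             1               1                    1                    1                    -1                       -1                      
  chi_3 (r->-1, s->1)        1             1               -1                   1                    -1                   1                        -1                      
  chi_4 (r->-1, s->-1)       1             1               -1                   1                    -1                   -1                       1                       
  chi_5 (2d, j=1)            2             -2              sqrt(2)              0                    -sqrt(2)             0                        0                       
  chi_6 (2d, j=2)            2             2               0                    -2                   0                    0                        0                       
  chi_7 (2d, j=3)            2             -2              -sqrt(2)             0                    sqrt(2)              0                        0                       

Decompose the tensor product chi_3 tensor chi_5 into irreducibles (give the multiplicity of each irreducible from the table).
chi_3 tensor chi_5 = chi_7 (all other irreducibles have multiplicity 0).

Working: The character of a tensor product is the pointwise product (chi_3 * chi_5)(C) = chi_3(C) * chi_5(C):
  {e}: (1)*(2), {r^4}: (1)*(-2), {r^1, r^7}: (-1)*(sqrt(2)), {r^2, r^6}: (1)*(0), {r^3, r^5}: (-1)*(-sqrt(2)), {s, sr^2, ...}: (1)*(0), {sr, sr^3, ...}: (-1)*(0)
so (chi_3 * chi_5) takes values
  {e} -> 2, {r^4} -> -2, {r^1, r^7} -> -sqrt(2), {r^2, r^6} -> 0, {r^3, r^5} -> sqrt(2), {s, sr^2, ...} -> 0, {sr, sr^3, ...} -> 0.
Now take the inner product of this character with each irreducible chi from the table, <chi_3*chi_5, chi> = (1/16) sum_C |C| (chi_3*chi_5)(C) conj(chi(C)):
  <chi_3*chi_5, chi_1> = (1/16)[1*(2)*conj(1) + 1*(-2)*conj(1) + 2*(-sqrt(2))*conj(1) + 2*(0)*conj(1) + 2*(sqrt(2))*conj(1) + 4*(0)*conj(1) + 4*(0)*conj(1)]
      = (1/16)[(2) + (-2) + (-2*sqrt(2)) + (0) + (2*sqrt(2)) + (0) + (0)] = 0/16 = 0
  <chi_3*chi_5, chi_2> = (1/16)[1*(2)*conj(1) + 1*(-2)*conj(1) + 2*(-sqrt(2))*conj(1) + 2*(0)*conj(1) + 2*(sqrt(2))*conj(1) + 4*(0)*conj(-1) + 4*(0)*conj(-1)]
      = (1/16)[(2) + (-2) + (-2*sqrt(2)) + (0) + (2*sqrt(2)) + (0) + (0)] = 0/16 = 0
  <chi_3*chi_5, chi_3> = (1/16)[1*(2)*conj(1) + 1*(-2)*conj(1) + 2*(-sqrt(2))*conj(-1) + 2*(0)*conj(1) + 2*(sqrt(2))*conj(-1) + 4*(0)*conj(1) + 4*(0)*conj(-1)]
      = (1/16)[(2) + (-2) + (2*sqrt(2)) + (0) + (-2*sqrt(2)) + (0) + (0)] = 0/16 = 0
  <chi_3*chi_5, chi_4> = (1/16)[1*(2)*conj(1) + 1*(-2)*conj(1) + 2*(-sqrt(2))*conj(-1) + 2*(0)*conj(1) + 2*(sqrt(2))*conj(-1) + 4*(0)*conj(-1) + 4*(0)*conj(1)]
      = (1/16)[(2) + (-2) + (2*sqrt(2)) + (0) + (-2*sqrt(2)) + (0) + (0)] = 0/16 = 0
  <chi_3*chi_5, chi_5> = (1/16)[1*(2)*conj(2) + 1*(-2)*conj(-2) + 2*(-sqrt(2))*conj(sqrt(2)) + 2*(0)*conj(0) + 2*(sqrt(2))*conj(-sqrt(2)) + 4*(0)*conj(0) + 4*(0)*conj(0)]
      = (1/16)[(4) + (4) + (-4) + (0) + (-4) + (0) + (0)] = 0/16 = 0
  <chi_3*chi_5, chi_6> = (1/16)[1*(2)*conj(2) + 1*(-2)*conj(2) + 2*(-sqrt(2))*conj(0) + 2*(0)*conj(-2) + 2*(sqrt(2))*conj(0) + 4*(0)*conj(0) + 4*(0)*conj(0)]
      = (1/16)[(4) + (-4) + (0) + (0) + (0) + (0) + (0)] = 0/16 = 0
  <chi_3*chi_5, chi_7> = (1/16)[1*(2)*conj(2) + 1*(-2)*conj(-2) + 2*(-sqrt(2))*conj(-sqrt(2)) + 2*(0)*conj(0) + 2*(sqrt(2))*conj(sqrt(2)) + 4*(0)*conj(0) + 4*(0)*conj(0)]
      = (1/16)[(4) + (4) + (4) + (0) + (4) + (0) + (0)] = 16/16 = 1
Hence the multiplicities are chi_7: 1. Dimension check: dim(chi_3)*dim(chi_5) = 1*2 = 2 and sum (mult * dim) = 1*2 = 2.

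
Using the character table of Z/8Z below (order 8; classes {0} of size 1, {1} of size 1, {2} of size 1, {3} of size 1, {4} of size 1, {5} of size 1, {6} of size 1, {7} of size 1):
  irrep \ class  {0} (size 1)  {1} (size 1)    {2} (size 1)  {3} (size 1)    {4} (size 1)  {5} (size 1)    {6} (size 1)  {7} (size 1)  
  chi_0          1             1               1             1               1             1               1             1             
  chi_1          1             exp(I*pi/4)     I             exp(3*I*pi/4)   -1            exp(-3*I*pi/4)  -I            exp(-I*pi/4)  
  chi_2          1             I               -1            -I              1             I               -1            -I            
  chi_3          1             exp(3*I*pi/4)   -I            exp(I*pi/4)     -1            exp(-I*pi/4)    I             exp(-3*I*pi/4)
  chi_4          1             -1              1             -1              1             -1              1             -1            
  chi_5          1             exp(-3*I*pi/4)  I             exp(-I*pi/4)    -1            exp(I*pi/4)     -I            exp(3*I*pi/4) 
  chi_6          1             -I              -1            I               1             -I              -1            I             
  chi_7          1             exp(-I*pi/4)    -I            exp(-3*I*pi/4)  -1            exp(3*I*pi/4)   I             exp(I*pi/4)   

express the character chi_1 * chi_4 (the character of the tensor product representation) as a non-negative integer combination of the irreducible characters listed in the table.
chi_1 tensor chi_4 = chi_5 (all other irreducibles have multiplicity 0).

Justification: The character of a tensor product is the pointwise product (chi_1 * chi_4)(C) = chi_1(C) * chi_4(C):
  {0}: (1)*(1), {1}: (exp(I*pi/4))*(-1), {2}: (I)*(1), {3}: (exp(3*I*pi/4))*(-1), {4}: (-1)*(1), {5}: (exp(-3*I*pi/4))*(-1), {6}: (-I)*(1), {7}: (exp(-I*pi/4))*(-1)
so (chi_1 * chi_4) takes values
  {0} -> 1, {1} -> -exp(I*pi/4), {2} -> I, {3} -> -exp(3*I*pi/4), {4} -> -1, {5} -> -exp(-3*I*pi/4), {6} -> -I, {7} -> -exp(-I*pi/4).
Now take the inner product of this character with each irreducible chi from the table, <chi_1*chi_4, chi> = (1/8) sum_C |C| (chi_1*chi_4)(C) conj(chi(C)):
  <chi_1*chi_4, chi_0> = (1/8)[1*(1)*conj(1) + 1*(-exp(I*pi/4))*conj(1) + 1*(I)*conj(1) + 1*(-exp(3*I*pi/4))*conj(1) + 1*(-1)*conj(1) + 1*(-exp(-3*I*pi/4))*conj(1) + 1*(-I)*conj(1) + 1*(-exp(-I*pi/4))*conj(1)]
      = (1/8)[(1) + (-exp(I*pi/4)) + (I) + (-exp(3*I*pi/4)) + (-1) + (-exp(-3*I*pi/4)) + (-I) + (-exp(-I*pi/4))] = 0/8 = 0
  <chi_1*chi_4, chi_1> = (1/8)[1*(1)*conj(1) + 1*(-exp(I*pi/4))*conj(exp(I*pi/4)) + 1*(I)*conj(I) + 1*(-exp(3*I*pi/4))*conj(exp(3*I*pi/4)) + 1*(-1)*conj(-1) + 1*(-exp(-3*I*pi/4))*conj(exp(-3*I*pi/4)) + 1*(-I)*conj(-I) + 1*(-exp(-I*pi/4))*conj(exp(-I*pi/4))]
      = (1/8)[(1) + (-1) + (1) + (-1) + (1) + (-1) + (1) + (-1)] = 0/8 = 0
  <chi_1*chi_4, chi_2> = (1/8)[1*(1)*conj(1) + 1*(-exp(I*pi/4))*conj(I) + 1*(I)*conj(-1) + 1*(-exp(3*I*pi/4))*conj(-I) + 1*(-1)*conj(1) + 1*(-exp(-3*I*pi/4))*conj(I) + 1*(-I)*conj(-1) + 1*(-exp(-I*pi/4))*conj(-I)]
      = (1/8)[(1) + (exp(3*I*pi/4)) + (-I) + (-exp(-3*I*pi/4)) + (-1) + (exp(-I*pi/4)) + (I) + (-exp(I*pi/4))] = 0/8 = 0
  <chi_1*chi_4, chi_3> = (1/8)[1*(1)*conj(1) + 1*(-exp(I*pi/4))*conj(exp(3*I*pi/4)) + 1*(I)*conj(-I) + 1*(-exp(3*I*pi/4))*conj(exp(I*pi/4)) + 1*(-1)*conj(-1) + 1*(-exp(-3*I*pi/4))*conj(exp(-I*pi/4)) + 1*(-I)*conj(I) + 1*(-exp(-I*pi/4))*conj(exp(-3*I*pi/4))]
      = (1/8)[(1) + (I) + (-1) + (-I) + (1) + (I) + (-1) + (-I)] = 0/8 = 0
  <chi_1*chi_4, chi_4> = (1/8)[1*(1)*conj(1) + 1*(-exp(I*pi/4))*conj(-1) + 1*(I)*conj(1) + 1*(-exp(3*I*pi/4))*conj(-1) + 1*(-1)*conj(1) + 1*(-exp(-3*I*pi/4))*conj(-1) + 1*(-I)*conj(1) + 1*(-exp(-I*pi/4))*conj(-1)]
      = (1/8)[(1) + (exp(I*pi/4)) + (I) + (exp(3*I*pi/4)) + (-1) + (exp(-3*I*pi/4)) + (-I) + (exp(-I*pi/4))] = 0/8 = 0
  <chi_1*chi_4, chi_5> = (1/8)[1*(1)*conj(1) + 1*(-exp(I*pi/4))*conj(exp(-3*I*pi/4)) + 1*(I)*conj(I) + 1*(-exp(3*I*pi/4))*conj(exp(-I*pi/4)) + 1*(-1)*conj(-1) + 1*(-exp(-3*I*pi/4))*conj(exp(I*pi/4)) + 1*(-I)*conj(-I) + 1*(-exp(-I*pi/4))*conj(exp(3*I*pi/4))]
      = (1/8)[(1) + (1) + (1) + (1) + (1) + (1) + (1) + (1)] = 8/8 = 1
  <chi_1*chi_4, chi_6> = (1/8)[1*(1)*conj(1) + 1*(-exp(I*pi/4))*conj(-I) + 1*(I)*conj(-1) + 1*(-exp(3*I*pi/4))*conj(I) + 1*(-1)*conj(1) + 1*(-exp(-3*I*pi/4))*conj(-I) + 1*(-I)*conj(-1) + 1*(-exp(-I*pi/4))*conj(I)]
      = (1/8)[(1) + (-exp(3*I*pi/4)) + (-I) + (exp(-3*I*pi/4)) + (-1) + (-exp(-I*pi/4)) + (I) + (exp(I*pi/4))] = 0/8 = 0
  <chi_1*chi_4, chi_7> = (1/8)[1*(1)*conj(1) + 1*(-exp(I*pi/4))*conj(exp(-I*pi/4)) + 1*(I)*conj(-I) + 1*(-exp(3*I*pi/4))*conj(exp(-3*I*pi/4)) + 1*(-1)*conj(-1) + 1*(-exp(-3*I*pi/4))*conj(exp(3*I*pi/4)) + 1*(-I)*conj(I) + 1*(-exp(-I*pi/4))*conj(exp(I*pi/4))]
      = (1/8)[(1) + (-I) + (-1) + (I) + (1) + (-I) + (-1) + (I)] = 0/8 = 0
(Exp terms are combined using exp(i*s)*conj(exp(i*t)) = exp(i*(s-t)), and sums of them are collapsed using the identity that for every m > 1 the m distinct m-th roots of unity sum to 0, e.g. 1 + exp(2*I*pi/3) + exp(-2*I*pi/3) = 0.)
Hence the multiplicities are chi_5: 1. Dimension check: dim(chi_1)*dim(chi_4) = 1*1 = 1 and sum (mult * dim) = 1*1 = 1.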